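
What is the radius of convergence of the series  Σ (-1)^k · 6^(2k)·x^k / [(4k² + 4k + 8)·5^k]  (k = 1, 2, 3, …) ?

R = 5/36

By the ratio test, |a_{k+1}/a_k| = [(4k² + 4k + 8)/(4(k+1)² + 4(k+1) + 8)] · 36/5 → 36/5.
Thus R = 1/(36/5) = 5/36.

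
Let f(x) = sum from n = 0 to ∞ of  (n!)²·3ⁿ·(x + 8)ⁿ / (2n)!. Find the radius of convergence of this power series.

By the ratio test, |a_{n+1}/a_n| = (n+1)²/[(2n+1)·(2n+2)] · 3 → 3/4.
Hence the series converges for |x + 8| < 1/(3/4) = 4/3, so the radius of convergence is 4/3.

R = 4/3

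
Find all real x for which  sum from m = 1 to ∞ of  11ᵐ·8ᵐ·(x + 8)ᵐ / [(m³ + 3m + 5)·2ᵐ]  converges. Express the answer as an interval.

Ratio test: |a_{m+1}/a_m| = [(m³ + 3m + 5)/((m+1)³ + 3(m+1) + 5)] · 11·8/2 → 44 as m → ∞.
Hence the series converges for |x + 8| < 1/(44) = 1/44, so the radius of convergence is 1/44.
Check x = -351/44: the series is dominated by a constant times Σ 1/m³, which converges (p = 3 > 1).
When x = -353/44, the series is dominated by a constant times Σ 1/m³, which converges (p = 3 > 1).

[-353/44, -351/44]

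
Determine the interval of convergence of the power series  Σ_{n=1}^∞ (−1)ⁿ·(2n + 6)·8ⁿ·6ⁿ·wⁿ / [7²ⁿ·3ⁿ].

The ratio of consecutive coefficients is [(2(n+1) + 6)/(2n + 6)] · 8·6/(49·3) → 16/49.
The series converges when 16/49 · |w| < 1, giving R = 49/16.
Check w = 49/16: the terms do not tend to 0, so the series diverges.
Endpoint w = -49/16: the n-th term does not approach 0; divergence by the term test.

(-49/16, 49/16)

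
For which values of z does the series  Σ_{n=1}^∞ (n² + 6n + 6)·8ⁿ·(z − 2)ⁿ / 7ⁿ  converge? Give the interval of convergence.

The ratio of consecutive coefficients is [((n+1)² + 6(n+1) + 6)/(n² + 6n + 6)] · 8/7 → 8/7.
Thus R = 1/(8/7) = 7/8.
Endpoint z = 23/8: the n-th term does not approach 0; divergence by the term test.
When z = 9/8, the terms do not tend to 0, so the series diverges.

(9/8, 23/8)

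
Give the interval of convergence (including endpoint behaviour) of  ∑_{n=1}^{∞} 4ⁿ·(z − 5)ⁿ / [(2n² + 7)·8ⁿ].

Apply the ratio test: |a_{n+1}| / |a_n| = [(2n² + 7)/(2(n+1)² + 7)] · 4/8, which tends to 1/2 as n → ∞.
The series converges when 1/2 · |z − 5| < 1, giving R = 2.
At z = 7: the terms are on the order of 1/n², so the series converges absolutely by comparison with the p-series (p = 2 > 1).
Endpoint z = 3: the series is dominated by a constant times Σ 1/n², which converges (p = 2 > 1).

[3, 7]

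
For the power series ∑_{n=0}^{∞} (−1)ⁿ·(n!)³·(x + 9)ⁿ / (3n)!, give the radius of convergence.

R = 27

Ratio test: |a_{n+1}/a_n| = (n+1)³/[(3n+1)·(3n+2)·(3n+3)] → 1/27 as n → ∞.
Thus R = 1/(1/27) = 27.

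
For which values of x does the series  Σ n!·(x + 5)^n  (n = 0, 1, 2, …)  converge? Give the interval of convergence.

Ratio test: |a_{n+1}/a_n| = (n+1) → ∞ as n → ∞.
Since the ratio → ∞, the series diverges for every x ≠ -5, and R = 0.

{-5}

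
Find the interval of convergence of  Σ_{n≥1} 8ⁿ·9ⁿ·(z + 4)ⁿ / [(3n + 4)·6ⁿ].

The ratio of consecutive coefficients is [(3n + 4)/(3(n+1) + 4)] · 8·9/6 → 12.
Hence the series converges for |z + 4| < 1/(12) = 1/12, so the radius of convergence is 1/12.
Check z = -47/12: the terms behave like c/n; limit comparison with the harmonic series gives divergence.
At z = -49/12: convergence follows from the alternating series test (terms decrease monotonically to 0).

[-49/12, -47/12)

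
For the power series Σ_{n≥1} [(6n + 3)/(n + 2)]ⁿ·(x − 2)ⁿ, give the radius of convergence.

Root test: |a_n|^(1/n) = (6n + 3)/(n + 2) → 6.
Convergence for |x − 2| · 6 < 1, i.e. |x − 2| < 1/6. So R = 1/6.

R = 1/6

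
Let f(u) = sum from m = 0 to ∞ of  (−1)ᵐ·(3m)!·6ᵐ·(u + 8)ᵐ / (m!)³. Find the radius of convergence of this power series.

By the ratio test, |a_{m+1}/a_m| = (3m+1)·(3m+2)·(3m+3)/(m+1)³ · 6 → 162.
Convergence for |u + 8| · 162 < 1, i.e. |u + 8| < 1/162. So R = 1/162.

R = 1/162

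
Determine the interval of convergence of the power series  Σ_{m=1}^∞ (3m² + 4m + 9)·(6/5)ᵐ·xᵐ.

Apply the ratio test: |a_{m+1}| / |a_m| = [(3(m+1)² + 4(m+1) + 9)/(3m² + 4m + 9)] · 6/5, which tends to 6/5 as m → ∞.
Convergence for |x| · 6/5 < 1, i.e. |x| < 5/6. So R = 5/6.
Endpoint x = 5/6: the m-th term does not approach 0; divergence by the term test.
At x = -5/6: the terms do not tend to 0, so the series diverges.

(-5/6, 5/6)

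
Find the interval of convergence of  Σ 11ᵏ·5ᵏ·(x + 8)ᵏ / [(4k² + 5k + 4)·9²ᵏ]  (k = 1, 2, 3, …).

By the ratio test, |a_{k+1}/a_k| = [(4k² + 5k + 4)/(4(k+1)² + 5(k+1) + 4)] · 11·5/81 → 55/81.
The series converges when 55/81 · |x + 8| < 1, giving R = 81/55.
Check x = -359/55: the series is dominated by a constant times Σ 1/k², which converges (p = 2 > 1).
Check x = -521/55: absolute convergence follows by limit comparison with Σ 1/k².

[-521/55, -359/55]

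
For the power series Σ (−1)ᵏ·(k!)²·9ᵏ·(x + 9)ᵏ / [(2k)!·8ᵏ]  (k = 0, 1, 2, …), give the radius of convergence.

R = 32/9

By the ratio test, |a_{k+1}/a_k| = (k+1)²/[(2k+1)·(2k+2)] · 9/8 → 9/32.
Hence the series converges for |x + 9| < 1/(9/32) = 32/9, so the radius of convergence is 32/9.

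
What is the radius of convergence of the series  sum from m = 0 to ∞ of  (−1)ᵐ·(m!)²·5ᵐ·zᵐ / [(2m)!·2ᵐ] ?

R = 8/5

Apply the ratio test: |a_{m+1}| / |a_m| = (m+1)²/[(2m+1)·(2m+2)] · 5/2, which tends to 5/8 as m → ∞.
Convergence for |z| · 5/8 < 1, i.e. |z| < 8/5. So R = 8/5.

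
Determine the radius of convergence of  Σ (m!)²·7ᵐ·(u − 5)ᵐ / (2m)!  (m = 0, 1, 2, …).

R = 4/7

Apply the ratio test: |a_{m+1}| / |a_m| = (m+1)²/[(2m+1)·(2m+2)] · 7, which tends to 7/4 as m → ∞.
The series converges when 7/4 · |u − 5| < 1, giving R = 4/7.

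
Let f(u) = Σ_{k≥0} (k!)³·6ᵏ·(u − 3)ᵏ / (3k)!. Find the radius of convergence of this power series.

By the ratio test, |a_{k+1}/a_k| = (k+1)³/[(3k+1)·(3k+2)·(3k+3)] · 6 → 2/9.
Thus R = 1/(2/9) = 9/2.

R = 9/2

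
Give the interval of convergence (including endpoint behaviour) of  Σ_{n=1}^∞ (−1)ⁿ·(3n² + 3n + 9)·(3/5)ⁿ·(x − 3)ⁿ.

(4/3, 14/3)

The ratio of consecutive coefficients is [(3(n+1)² + 3(n+1) + 9)/(3n² + 3n + 9)] · 3/5 → 3/5.
Thus R = 1/(3/5) = 5/3.
Endpoint x = 14/3: the terms have absolute value of order n², which does not tend to 0, so the series diverges by the divergence test.
Check x = 4/3: the n-th term does not approach 0; divergence by the term test.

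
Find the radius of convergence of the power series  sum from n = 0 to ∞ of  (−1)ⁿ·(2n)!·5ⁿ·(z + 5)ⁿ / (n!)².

By the ratio test, |a_{n+1}/a_n| = (2n+1)·(2n+2)/(n+1)² · 5 → 20.
Thus R = 1/(20) = 1/20.

R = 1/20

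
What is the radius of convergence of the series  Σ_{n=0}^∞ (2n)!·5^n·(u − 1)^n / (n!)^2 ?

Apply the ratio test: |a_{n+1}| / |a_n| = (2n+1)·(2n+2)/(n+1)² · 5, which tends to 20 as n → ∞.
Convergence for |u − 1| · 20 < 1, i.e. |u − 1| < 1/20. So R = 1/20.

R = 1/20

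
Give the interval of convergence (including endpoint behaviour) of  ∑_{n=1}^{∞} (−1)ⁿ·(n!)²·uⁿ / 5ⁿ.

{0}

Apply the ratio test: |a_{n+1}| / |a_n| = (n+1)² · 1/5, which tends to ∞ as n → ∞.
Since the ratio → ∞, the series diverges for every u ≠ 0, and R = 0.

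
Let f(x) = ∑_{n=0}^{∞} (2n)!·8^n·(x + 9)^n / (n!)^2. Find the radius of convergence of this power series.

R = 1/32

Ratio test: |a_{n+1}/a_n| = (2n+1)·(2n+2)/(n+1)² · 8 → 32 as n → ∞.
The series converges when 32 · |x + 9| < 1, giving R = 1/32.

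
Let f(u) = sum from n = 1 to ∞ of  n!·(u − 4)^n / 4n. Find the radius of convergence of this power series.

R = 0

Ratio test: |a_{n+1}/a_n| = (n+1) · 4n/4(n+1) → ∞ as n → ∞.
Since the ratio → ∞, the series diverges for every u ≠ 4, and R = 0.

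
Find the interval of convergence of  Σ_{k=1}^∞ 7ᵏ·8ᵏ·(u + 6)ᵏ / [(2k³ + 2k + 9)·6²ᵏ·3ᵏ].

The ratio of consecutive coefficients is [(2k³ + 2k + 9)/(2(k+1)³ + 2(k+1) + 9)] · 7·8/(36·3) → 14/27.
The series converges when 14/27 · |u + 6| < 1, giving R = 27/14.
At u = -57/14: the series is dominated by a constant times Σ 1/k³, which converges (p = 3 > 1).
When u = -111/14, the terms are on the order of 1/k³, so the series converges absolutely by comparison with the p-series (p = 3 > 1).

[-111/14, -57/14]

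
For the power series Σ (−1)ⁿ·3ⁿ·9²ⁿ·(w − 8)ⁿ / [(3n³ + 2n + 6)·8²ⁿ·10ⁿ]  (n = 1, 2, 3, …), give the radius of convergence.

R = 640/243

By the ratio test, |a_{n+1}/a_n| = [(3n³ + 2n + 6)/(3(n+1)³ + 2(n+1) + 6)] · 3·81/(64·10) → 243/640.
The series converges when 243/640 · |w − 8| < 1, giving R = 640/243.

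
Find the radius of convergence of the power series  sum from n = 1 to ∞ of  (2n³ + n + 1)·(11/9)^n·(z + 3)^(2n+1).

By the ratio test, |a_{n+1}/a_n| = [(2(n+1)³ + (n+1) + 1)/(2n³ + n + 1)] · 11/9 → 11/9.
Since the exponent of (z + 3) increases by 2 each term, convergence requires |z + 3|² < 9/11, hence R = 3√11/11.

R = 3√11/11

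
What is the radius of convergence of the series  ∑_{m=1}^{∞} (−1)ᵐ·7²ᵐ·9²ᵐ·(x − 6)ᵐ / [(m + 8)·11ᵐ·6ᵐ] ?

R = 22/1323

Apply the ratio test: |a_{m+1}| / |a_m| = [(m + 8)/((m+1) + 8)] · 49·81/(11·6), which tends to 1323/22 as m → ∞.
Hence the series converges for |x − 6| < 1/(1323/22) = 22/1323, so the radius of convergence is 22/1323.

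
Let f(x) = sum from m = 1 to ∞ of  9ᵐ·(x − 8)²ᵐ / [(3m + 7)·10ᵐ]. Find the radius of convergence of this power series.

Ratio test: |a_{m+1}/a_m| = [(3m + 7)/(3(m+1) + 7)] · 9/10 → 9/10 as m → ∞.
Successive powers of (x − 8) differ by 2, so the series converges when |x − 8|² · 9/10 < 1, i.e. |x − 8| < √(10/9). So R = √10/3.

R = √10/3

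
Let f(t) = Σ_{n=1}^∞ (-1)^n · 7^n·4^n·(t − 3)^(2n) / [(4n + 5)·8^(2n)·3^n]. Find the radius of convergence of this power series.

R = 4√21/7

Ratio test: |a_{n+1}/a_n| = [(4n + 5)/(4(n+1) + 5)] · 7·4/(64·3) → 7/48 as n → ∞.
Successive powers of (t − 3) differ by 2, so the series converges when |t − 3|² · 7/48 < 1, i.e. |t − 3| < √(48/7). So R = 4√21/7.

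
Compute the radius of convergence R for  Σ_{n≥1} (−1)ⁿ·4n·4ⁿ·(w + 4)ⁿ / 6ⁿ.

R = 3/2

By the ratio test, |a_{n+1}/a_n| = [4(n+1)/4n] · 4/6 → 2/3.
Thus R = 1/(2/3) = 3/2.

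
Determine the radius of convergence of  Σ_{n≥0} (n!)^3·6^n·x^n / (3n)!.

The ratio of consecutive coefficients is (n+1)³/[(3n+1)·(3n+2)·(3n+3)] · 6 → 2/9.
Convergence for |x| · 2/9 < 1, i.e. |x| < 9/2. So R = 9/2.

R = 9/2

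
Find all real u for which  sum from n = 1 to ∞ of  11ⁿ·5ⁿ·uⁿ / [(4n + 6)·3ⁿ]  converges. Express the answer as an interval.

By the ratio test, |a_{n+1}/a_n| = [(4n + 6)/(4(n+1) + 6)] · 11·5/3 → 55/3.
Thus R = 1/(55/3) = 3/55.
Check u = 3/55: comparison with the harmonic series Σ 1/n shows the series diverges.
At u = -3/55: convergence follows from the alternating series test (terms decrease monotonically to 0).

[-3/55, 3/55)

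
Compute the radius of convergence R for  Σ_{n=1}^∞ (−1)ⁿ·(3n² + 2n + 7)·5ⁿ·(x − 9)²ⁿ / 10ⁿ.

R = √2

Ratio test: |a_{n+1}/a_n| = [(3(n+1)² + 2(n+1) + 7)/(3n² + 2n + 7)] · 5/10 → 1/2 as n → ∞.
Successive powers of (x − 9) differ by 2, so the series converges when |x − 9|² · 1/2 < 1, i.e. |x − 9| < √(2). So R = √2.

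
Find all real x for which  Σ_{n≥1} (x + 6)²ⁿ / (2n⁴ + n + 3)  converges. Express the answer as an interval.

[-7, -5]

Apply the ratio test: |a_{n+1}| / |a_n| = (2n⁴ + n + 3)/(2(n+1)⁴ + (n+1) + 3), which tends to 1 as n → ∞.
Successive powers of (x + 6) differ by 2, so the series converges when |x + 6|² · 1 < 1, i.e. |x + 6| < √(1) = 1. So R = 1.
At x = -5: the terms are on the order of 1/n⁴, so the series converges absolutely by comparison with the p-series (p = 4 > 1).
Endpoint x = -7: absolute convergence follows by limit comparison with Σ 1/n⁴.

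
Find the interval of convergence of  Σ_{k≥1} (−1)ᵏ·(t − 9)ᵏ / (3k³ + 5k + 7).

[8, 10]

The ratio of consecutive coefficients is (3k³ + 5k + 7)/(3(k+1)³ + 5(k+1) + 7) → 1.
So the series converges when |t − 9| < 1 and diverges when |t − 9| > 1; R = 1.
When t = 10, absolute convergence follows by limit comparison with Σ 1/k³.
At t = 8: the terms are on the order of 1/k³, so the series converges absolutely by comparison with the p-series (p = 3 > 1).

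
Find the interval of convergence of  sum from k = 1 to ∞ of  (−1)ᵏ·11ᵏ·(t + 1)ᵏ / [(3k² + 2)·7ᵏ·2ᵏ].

[-25/11, 3/11]

Ratio test: |a_{k+1}/a_k| = [(3k² + 2)/(3(k+1)² + 2)] · 11/(7·2) → 11/14 as k → ∞.
Thus R = 1/(11/14) = 14/11.
Check t = 3/11: absolute convergence follows by limit comparison with Σ 1/k².
Check t = -25/11: absolute convergence follows by limit comparison with Σ 1/k².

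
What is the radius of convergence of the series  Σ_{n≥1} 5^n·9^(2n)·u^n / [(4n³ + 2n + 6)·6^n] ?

R = 2/135

Ratio test: |a_{n+1}/a_n| = [(4n³ + 2n + 6)/(4(n+1)³ + 2(n+1) + 6)] · 5·81/6 → 135/2 as n → ∞.
Convergence for |u| · 135/2 < 1, i.e. |u| < 2/135. So R = 2/135.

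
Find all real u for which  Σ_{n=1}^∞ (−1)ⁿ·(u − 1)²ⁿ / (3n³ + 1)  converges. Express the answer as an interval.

[0, 2]

Ratio test: |a_{n+1}/a_n| = (3n³ + 1)/(3(n+1)³ + 1) → 1 as n → ∞.
Successive powers of (u − 1) differ by 2, so the series converges when |u − 1|² · 1 < 1, i.e. |u − 1| < √(1) = 1. So R = 1.
Check u = 2: absolute convergence follows by limit comparison with Σ 1/n³.
When u = 0, the terms are on the order of 1/n³, so the series converges absolutely by comparison with the p-series (p = 3 > 1).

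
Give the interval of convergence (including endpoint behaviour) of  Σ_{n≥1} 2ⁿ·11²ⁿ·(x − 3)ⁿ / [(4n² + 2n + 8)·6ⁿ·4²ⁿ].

Ratio test: |a_{n+1}/a_n| = [(4n² + 2n + 8)/(4(n+1)² + 2(n+1) + 8)] · 2·121/(6·16) → 121/48 as n → ∞.
Convergence for |x − 3| · 121/48 < 1, i.e. |x − 3| < 48/121. So R = 48/121.
Endpoint x = 411/121: absolute convergence follows by limit comparison with Σ 1/n².
Check x = 315/121: absolute convergence follows by limit comparison with Σ 1/n².

[315/121, 411/121]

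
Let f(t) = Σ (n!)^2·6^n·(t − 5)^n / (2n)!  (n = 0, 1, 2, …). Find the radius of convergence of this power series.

R = 2/3

Ratio test: |a_{n+1}/a_n| = (n+1)²/[(2n+1)·(2n+2)] · 6 → 3/2 as n → ∞.
The series converges when 3/2 · |t − 5| < 1, giving R = 2/3.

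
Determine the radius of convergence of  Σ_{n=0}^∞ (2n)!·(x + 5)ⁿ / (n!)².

The ratio of consecutive coefficients is (2n+1)·(2n+2)/(n+1)² → 4.
Convergence for |x + 5| · 4 < 1, i.e. |x + 5| < 1/4. So R = 1/4.

R = 1/4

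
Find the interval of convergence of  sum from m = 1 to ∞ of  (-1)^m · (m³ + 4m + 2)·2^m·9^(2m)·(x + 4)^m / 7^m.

(-655/162, -641/162)

The ratio of consecutive coefficients is [((m+1)³ + 4(m+1) + 2)/(m³ + 4m + 2)] · 2·81/7 → 162/7.
Hence the series converges for |x + 4| < 1/(162/7) = 7/162, so the radius of convergence is 7/162.
Check x = -641/162: the terms have absolute value of order m³, which does not tend to 0, so the series diverges by the divergence test.
At x = -655/162: the m-th term does not approach 0; divergence by the term test.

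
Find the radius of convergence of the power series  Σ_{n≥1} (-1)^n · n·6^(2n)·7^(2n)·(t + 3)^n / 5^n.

R = 5/1764

The ratio of consecutive coefficients is [(n+1)/n] · 36·49/5 → 1764/5.
Thus R = 1/(1764/5) = 5/1764.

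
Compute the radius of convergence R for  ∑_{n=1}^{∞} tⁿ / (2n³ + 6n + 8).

The ratio of consecutive coefficients is (2n³ + 6n + 8)/(2(n+1)³ + 6(n+1) + 8) → 1.
So the series converges when |t| < 1 and diverges when |t| > 1; R = 1.

R = 1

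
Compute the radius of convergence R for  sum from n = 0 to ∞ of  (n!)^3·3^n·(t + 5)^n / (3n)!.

Ratio test: |a_{n+1}/a_n| = (n+1)³/[(3n+1)·(3n+2)·(3n+3)] · 3 → 1/9 as n → ∞.
Thus R = 1/(1/9) = 9.

R = 9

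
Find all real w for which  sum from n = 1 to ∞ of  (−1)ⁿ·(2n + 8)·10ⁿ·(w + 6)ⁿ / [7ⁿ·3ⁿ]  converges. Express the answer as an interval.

(-81/10, -39/10)

Ratio test: |a_{n+1}/a_n| = [(2(n+1) + 8)/(2n + 8)] · 10/(7·3) → 10/21 as n → ∞.
The series converges when 10/21 · |w + 6| < 1, giving R = 21/10.
Endpoint w = -39/10: the terms have absolute value of order n, which does not tend to 0, so the series diverges by the divergence test.
At w = -81/10: the n-th term does not approach 0; divergence by the term test.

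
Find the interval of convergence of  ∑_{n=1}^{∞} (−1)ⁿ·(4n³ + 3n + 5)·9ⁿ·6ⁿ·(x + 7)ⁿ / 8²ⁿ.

(-221/27, -157/27)

Apply the ratio test: |a_{n+1}| / |a_n| = [(4(n+1)³ + 3(n+1) + 5)/(4n³ + 3n + 5)] · 9·6/64, which tends to 27/32 as n → ∞.
Hence the series converges for |x + 7| < 1/(27/32) = 32/27, so the radius of convergence is 32/27.
When x = -157/27, the n-th term does not approach 0; divergence by the term test.
When x = -221/27, the terms have absolute value of order n³, which does not tend to 0, so the series diverges by the divergence test.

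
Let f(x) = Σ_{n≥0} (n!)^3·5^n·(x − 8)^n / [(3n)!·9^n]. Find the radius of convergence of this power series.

Ratio test: |a_{n+1}/a_n| = (n+1)³/[(3n+1)·(3n+2)·(3n+3)] · 5/9 → 5/243 as n → ∞.
The series converges when 5/243 · |x − 8| < 1, giving R = 243/5.

R = 243/5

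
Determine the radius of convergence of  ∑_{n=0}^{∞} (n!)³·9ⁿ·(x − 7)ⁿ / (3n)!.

By the ratio test, |a_{n+1}/a_n| = (n+1)³/[(3n+1)·(3n+2)·(3n+3)] · 9 → 1/3.
Convergence for |x − 7| · 1/3 < 1, i.e. |x − 7| < 3. So R = 3.

R = 3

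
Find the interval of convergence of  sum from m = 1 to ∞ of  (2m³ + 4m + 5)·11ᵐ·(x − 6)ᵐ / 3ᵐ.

(63/11, 69/11)

Ratio test: |a_{m+1}/a_m| = [(2(m+1)³ + 4(m+1) + 5)/(2m³ + 4m + 5)] · 11/3 → 11/3 as m → ∞.
Thus R = 1/(11/3) = 3/11.
Check x = 69/11: the terms do not tend to 0, so the series diverges.
Check x = 63/11: the terms do not tend to 0, so the series diverges.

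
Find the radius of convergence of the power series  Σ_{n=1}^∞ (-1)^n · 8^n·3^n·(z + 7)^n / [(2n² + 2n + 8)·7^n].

By the ratio test, |a_{n+1}/a_n| = [(2n² + 2n + 8)/(2(n+1)² + 2(n+1) + 8)] · 8·3/7 → 24/7.
Convergence for |z + 7| · 24/7 < 1, i.e. |z + 7| < 7/24. So R = 7/24.

R = 7/24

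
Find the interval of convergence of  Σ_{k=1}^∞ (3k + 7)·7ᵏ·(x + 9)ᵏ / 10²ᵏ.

Apply the ratio test: |a_{k+1}| / |a_k| = [(3(k+1) + 7)/(3k + 7)] · 7/100, which tends to 7/100 as k → ∞.
Convergence for |x + 9| · 7/100 < 1, i.e. |x + 9| < 100/7. So R = 100/7.
At x = 37/7: the k-th term does not approach 0; divergence by the term test.
Check x = -163/7: the k-th term does not approach 0; divergence by the term test.

(-163/7, 37/7)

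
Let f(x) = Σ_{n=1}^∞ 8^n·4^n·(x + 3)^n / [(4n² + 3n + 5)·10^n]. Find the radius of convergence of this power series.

Apply the ratio test: |a_{n+1}| / |a_n| = [(4n² + 3n + 5)/(4(n+1)² + 3(n+1) + 5)] · 8·4/10, which tends to 16/5 as n → ∞.
The series converges when 16/5 · |x + 3| < 1, giving R = 5/16.

R = 5/16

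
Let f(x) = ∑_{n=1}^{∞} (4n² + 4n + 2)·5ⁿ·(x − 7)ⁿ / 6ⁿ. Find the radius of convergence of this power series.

Ratio test: |a_{n+1}/a_n| = [(4(n+1)² + 4(n+1) + 2)/(4n² + 4n + 2)] · 5/6 → 5/6 as n → ∞.
The series converges when 5/6 · |x − 7| < 1, giving R = 6/5.

R = 6/5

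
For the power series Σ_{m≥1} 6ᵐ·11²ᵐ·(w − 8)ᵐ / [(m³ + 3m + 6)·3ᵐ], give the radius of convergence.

The ratio of consecutive coefficients is [(m³ + 3m + 6)/((m+1)³ + 3(m+1) + 6)] · 6·121/3 → 242.
Hence the series converges for |w − 8| < 1/(242) = 1/242, so the radius of convergence is 1/242.

R = 1/242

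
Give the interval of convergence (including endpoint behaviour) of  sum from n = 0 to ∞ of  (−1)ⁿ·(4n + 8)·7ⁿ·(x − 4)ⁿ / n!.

(−∞, ∞)

Ratio test: |a_{n+1}/a_n| = (4(n+1) + 8)/(4n + 8) · 7 · 1/(n+1) → 0 as n → ∞.
Since the limit is 0 < 1 for every x, the series converges on all of ℝ and R = ∞.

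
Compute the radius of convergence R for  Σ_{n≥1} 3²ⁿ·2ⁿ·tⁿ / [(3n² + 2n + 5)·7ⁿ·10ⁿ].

By the ratio test, |a_{n+1}/a_n| = [(3n² + 2n + 5)/(3(n+1)² + 2(n+1) + 5)] · 9·2/(7·10) → 9/35.
The series converges when 9/35 · |t| < 1, giving R = 35/9.

R = 35/9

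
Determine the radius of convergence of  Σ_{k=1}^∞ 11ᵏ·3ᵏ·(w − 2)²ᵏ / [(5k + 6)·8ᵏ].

Ratio test: |a_{k+1}/a_k| = [(5k + 6)/(5(k+1) + 6)] · 11·3/8 → 33/8 as k → ∞.
Since the exponent of (w − 2) increases by 2 each term, convergence requires |w − 2|² < 8/33, hence R = 2√66/33.

R = 2√66/33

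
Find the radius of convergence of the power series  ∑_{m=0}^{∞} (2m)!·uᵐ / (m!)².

R = 1/4

Apply the ratio test: |a_{m+1}| / |a_m| = (2m+1)·(2m+2)/(m+1)², which tends to 4 as m → ∞.
Hence the series converges for |u| < 1/(4) = 1/4, so the radius of convergence is 1/4.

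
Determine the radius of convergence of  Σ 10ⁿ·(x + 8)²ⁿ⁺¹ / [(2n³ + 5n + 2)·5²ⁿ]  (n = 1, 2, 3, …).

R = √10/2

Ratio test: |a_{n+1}/a_n| = [(2n³ + 5n + 2)/(2(n+1)³ + 5(n+1) + 2)] · 10/25 → 2/5 as n → ∞.
Successive powers of (x + 8) differ by 2, so the series converges when |x + 8|² · 2/5 < 1, i.e. |x + 8| < √(5/2). So R = √10/2.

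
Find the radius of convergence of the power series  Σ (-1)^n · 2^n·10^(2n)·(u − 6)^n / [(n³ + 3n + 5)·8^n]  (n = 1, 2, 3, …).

Ratio test: |a_{n+1}/a_n| = [(n³ + 3n + 5)/((n+1)³ + 3(n+1) + 5)] · 2·100/8 → 25 as n → ∞.
Hence the series converges for |u − 6| < 1/(25) = 1/25, so the radius of convergence is 1/25.

R = 1/25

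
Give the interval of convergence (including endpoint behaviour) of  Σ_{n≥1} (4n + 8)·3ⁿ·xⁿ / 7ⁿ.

Ratio test: |a_{n+1}/a_n| = [(4(n+1) + 8)/(4n + 8)] · 3/7 → 3/7 as n → ∞.
Hence the series converges for |x| < 1/(3/7) = 7/3, so the radius of convergence is 7/3.
Endpoint x = 7/3: the terms have absolute value of order n, which does not tend to 0, so the series diverges by the divergence test.
Endpoint x = -7/3: the terms do not tend to 0, so the series diverges.

(-7/3, 7/3)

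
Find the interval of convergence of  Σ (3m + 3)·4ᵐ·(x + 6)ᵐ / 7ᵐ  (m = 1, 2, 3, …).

(-31/4, -17/4)

The ratio of consecutive coefficients is [(3(m+1) + 3)/(3m + 3)] · 4/7 → 4/7.
Thus R = 1/(4/7) = 7/4.
Check x = -17/4: the m-th term does not approach 0; divergence by the term test.
When x = -31/4, the m-th term does not approach 0; divergence by the term test.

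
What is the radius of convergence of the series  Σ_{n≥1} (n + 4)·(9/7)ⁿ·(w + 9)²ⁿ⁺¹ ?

R = √7/3

By the ratio test, |a_{n+1}/a_n| = [((n+1) + 4)/(n + 4)] · 9/7 → 9/7.
Successive powers of (w + 9) differ by 2, so the series converges when |w + 9|² · 9/7 < 1, i.e. |w + 9| < √(7/9). So R = √7/3.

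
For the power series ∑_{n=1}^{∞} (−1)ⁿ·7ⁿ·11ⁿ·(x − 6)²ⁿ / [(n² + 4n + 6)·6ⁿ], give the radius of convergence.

Apply the ratio test: |a_{n+1}| / |a_n| = [(n² + 4n + 6)/((n+1)² + 4(n+1) + 6)] · 7·11/6, which tends to 77/6 as n → ∞.
Since the exponent of (x − 6) increases by 2 each term, convergence requires |x − 6|² < 6/77, hence R = √462/77.

R = √462/77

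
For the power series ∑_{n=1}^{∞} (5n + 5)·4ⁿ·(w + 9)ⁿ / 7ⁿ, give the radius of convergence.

Ratio test: |a_{n+1}/a_n| = [(5(n+1) + 5)/(5n + 5)] · 4/7 → 4/7 as n → ∞.
Thus R = 1/(4/7) = 7/4.

R = 7/4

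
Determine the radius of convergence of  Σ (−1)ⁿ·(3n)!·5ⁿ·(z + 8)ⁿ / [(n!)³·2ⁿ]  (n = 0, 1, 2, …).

R = 2/135

Apply the ratio test: |a_{n+1}| / |a_n| = (3n+1)·(3n+2)·(3n+3)/(n+1)³ · 5/2, which tends to 135/2 as n → ∞.
The series converges when 135/2 · |z + 8| < 1, giving R = 2/135.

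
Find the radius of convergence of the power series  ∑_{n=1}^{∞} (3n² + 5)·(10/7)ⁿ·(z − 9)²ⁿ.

R = √70/10

Ratio test: |a_{n+1}/a_n| = [(3(n+1)² + 5)/(3n² + 5)] · 10/7 → 10/7 as n → ∞.
Since the exponent of (z − 9) increases by 2 each term, convergence requires |z − 9|² < 7/10, hence R = √70/10.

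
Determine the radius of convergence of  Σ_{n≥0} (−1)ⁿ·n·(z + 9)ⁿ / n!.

R = ∞

The ratio of consecutive coefficients is (n+1)/n · 1/(n+1) → 0.
Since the limit is 0 < 1 for every z, the series converges on all of ℝ and R = ∞.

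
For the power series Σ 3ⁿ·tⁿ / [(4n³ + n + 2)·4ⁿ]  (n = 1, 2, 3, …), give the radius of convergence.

The ratio of consecutive coefficients is [(4n³ + n + 2)/(4(n+1)³ + (n+1) + 2)] · 3/4 → 3/4.
Hence the series converges for |t| < 1/(3/4) = 4/3, so the radius of convergence is 4/3.

R = 4/3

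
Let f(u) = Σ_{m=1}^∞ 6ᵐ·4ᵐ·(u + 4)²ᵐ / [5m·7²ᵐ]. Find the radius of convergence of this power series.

R = 7√6/12

By the ratio test, |a_{m+1}/a_m| = [5m/5(m+1)] · 6·4/49 → 24/49.
Since the exponent of (u + 4) increases by 2 each term, convergence requires |u + 4|² < 49/24, hence R = 7√6/12.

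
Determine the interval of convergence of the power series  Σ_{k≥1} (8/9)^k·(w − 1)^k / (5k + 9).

Apply the ratio test: |a_{k+1}| / |a_k| = [(5k + 9)/(5(k+1) + 9)] · 8/9, which tends to 8/9 as k → ∞.
Thus R = 1/(8/9) = 9/8.
Check w = 17/8: comparison with the harmonic series Σ 1/k shows the series diverges.
Check w = -1/8: convergence follows from the alternating series test (terms decrease monotonically to 0).

[-1/8, 17/8)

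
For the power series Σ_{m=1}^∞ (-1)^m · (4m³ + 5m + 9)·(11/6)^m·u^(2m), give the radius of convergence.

The ratio of consecutive coefficients is [(4(m+1)³ + 5(m+1) + 9)/(4m³ + 5m + 9)] · 11/6 → 11/6.
Writing y = u², the series in y has radius 6/11, so |u| < √(6/11) and R = √66/11.

R = √66/11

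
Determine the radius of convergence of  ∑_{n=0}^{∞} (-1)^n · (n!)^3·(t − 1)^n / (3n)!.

Apply the ratio test: |a_{n+1}| / |a_n| = (n+1)³/[(3n+1)·(3n+2)·(3n+3)], which tends to 1/27 as n → ∞.
Hence the series converges for |t − 1| < 1/(1/27) = 27, so the radius of convergence is 27.

R = 27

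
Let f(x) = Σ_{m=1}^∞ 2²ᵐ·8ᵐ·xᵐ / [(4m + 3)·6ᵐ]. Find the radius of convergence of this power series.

R = 3/16

By the ratio test, |a_{m+1}/a_m| = [(4m + 3)/(4(m+1) + 3)] · 4·8/6 → 16/3.
Convergence for |x| · 16/3 < 1, i.e. |x| < 3/16. So R = 3/16.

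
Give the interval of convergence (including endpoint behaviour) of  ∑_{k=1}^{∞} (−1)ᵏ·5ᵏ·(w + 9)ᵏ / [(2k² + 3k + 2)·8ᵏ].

[-53/5, -37/5]

Apply the ratio test: |a_{k+1}| / |a_k| = [(2k² + 3k + 2)/(2(k+1)² + 3(k+1) + 2)] · 5/8, which tends to 5/8 as k → ∞.
The series converges when 5/8 · |w + 9| < 1, giving R = 8/5.
At w = -37/5: the terms are on the order of 1/k², so the series converges absolutely by comparison with the p-series (p = 2 > 1).
Endpoint w = -53/5: absolute convergence follows by limit comparison with Σ 1/k².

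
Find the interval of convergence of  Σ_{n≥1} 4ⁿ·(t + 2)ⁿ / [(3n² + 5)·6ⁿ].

The ratio of consecutive coefficients is [(3n² + 5)/(3(n+1)² + 5)] · 4/6 → 2/3.
Hence the series converges for |t + 2| < 1/(2/3) = 3/2, so the radius of convergence is 3/2.
Check t = -1/2: the terms are on the order of 1/n², so the series converges absolutely by comparison with the p-series (p = 2 > 1).
Endpoint t = -7/2: the terms are on the order of 1/n², so the series converges absolutely by comparison with the p-series (p = 2 > 1).

[-7/2, -1/2]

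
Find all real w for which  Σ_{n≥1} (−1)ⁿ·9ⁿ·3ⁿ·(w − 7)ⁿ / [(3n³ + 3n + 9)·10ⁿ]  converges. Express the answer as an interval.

By the ratio test, |a_{n+1}/a_n| = [(3n³ + 3n + 9)/(3(n+1)³ + 3(n+1) + 9)] · 9·3/10 → 27/10.
Convergence for |w − 7| · 27/10 < 1, i.e. |w − 7| < 10/27. So R = 10/27.
Check w = 199/27: the series is dominated by a constant times Σ 1/n³, which converges (p = 3 > 1).
Check w = 179/27: absolute convergence follows by limit comparison with Σ 1/n³.

[179/27, 199/27]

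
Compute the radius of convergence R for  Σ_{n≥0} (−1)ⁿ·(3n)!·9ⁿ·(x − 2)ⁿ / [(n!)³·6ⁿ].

R = 2/81

By the ratio test, |a_{n+1}/a_n| = (3n+1)·(3n+2)·(3n+3)/(n+1)³ · 9/6 → 81/2.
Convergence for |x − 2| · 81/2 < 1, i.e. |x − 2| < 2/81. So R = 2/81.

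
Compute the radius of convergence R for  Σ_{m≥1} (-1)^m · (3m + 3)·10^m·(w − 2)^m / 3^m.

R = 3/10

By the ratio test, |a_{m+1}/a_m| = [(3(m+1) + 3)/(3m + 3)] · 10/3 → 10/3.
Thus R = 1/(10/3) = 3/10.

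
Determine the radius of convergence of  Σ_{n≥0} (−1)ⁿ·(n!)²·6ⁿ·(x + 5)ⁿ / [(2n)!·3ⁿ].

The ratio of consecutive coefficients is (n+1)²/[(2n+1)·(2n+2)] · 6/3 → 1/2.
Convergence for |x + 5| · 1/2 < 1, i.e. |x + 5| < 2. So R = 2.

R = 2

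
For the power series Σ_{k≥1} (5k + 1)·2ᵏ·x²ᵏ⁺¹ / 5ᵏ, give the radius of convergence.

R = √10/2

The ratio of consecutive coefficients is [(5(k+1) + 1)/(5k + 1)] · 2/5 → 2/5.
Since the exponent of x increases by 2 each term, convergence requires |x|² < 5/2, hence R = √10/2.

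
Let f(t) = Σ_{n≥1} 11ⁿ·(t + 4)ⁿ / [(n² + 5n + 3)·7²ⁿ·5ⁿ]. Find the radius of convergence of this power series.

The ratio of consecutive coefficients is [(n² + 5n + 3)/((n+1)² + 5(n+1) + 3)] · 11/(49·5) → 11/245.
Hence the series converges for |t + 4| < 1/(11/245) = 245/11, so the radius of convergence is 245/11.

R = 245/11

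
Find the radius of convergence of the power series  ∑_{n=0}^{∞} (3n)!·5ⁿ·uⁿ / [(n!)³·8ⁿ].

By the ratio test, |a_{n+1}/a_n| = (3n+1)·(3n+2)·(3n+3)/(n+1)³ · 5/8 → 135/8.
Hence the series converges for |u| < 1/(135/8) = 8/135, so the radius of convergence is 8/135.

R = 8/135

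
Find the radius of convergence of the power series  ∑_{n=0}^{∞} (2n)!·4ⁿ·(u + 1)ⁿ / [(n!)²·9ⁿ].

R = 9/16

Ratio test: |a_{n+1}/a_n| = (2n+1)·(2n+2)/(n+1)² · 4/9 → 16/9 as n → ∞.
Convergence for |u + 1| · 16/9 < 1, i.e. |u + 1| < 9/16. So R = 9/16.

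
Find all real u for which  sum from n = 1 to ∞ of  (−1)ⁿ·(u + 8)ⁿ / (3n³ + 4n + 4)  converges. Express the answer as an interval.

[-9, -7]

The ratio of consecutive coefficients is (3n³ + 4n + 4)/(3(n+1)³ + 4(n+1) + 4) → 1.
Convergence for |u + 8| < 1, so R = 1.
When u = -7, absolute convergence follows by limit comparison with Σ 1/n³.
Check u = -9: the terms are on the order of 1/n³, so the series converges absolutely by comparison with the p-series (p = 3 > 1).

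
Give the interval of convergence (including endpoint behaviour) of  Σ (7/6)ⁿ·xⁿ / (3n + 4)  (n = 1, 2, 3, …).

[-6/7, 6/7)

Ratio test: |a_{n+1}/a_n| = [(3n + 4)/(3(n+1) + 4)] · 7/6 → 7/6 as n → ∞.
Convergence for |x| · 7/6 < 1, i.e. |x| < 6/7. So R = 6/7.
Endpoint x = 6/7: comparison with the harmonic series Σ 1/n shows the series diverges.
When x = -6/7, convergence follows from the alternating series test (terms decrease monotonically to 0).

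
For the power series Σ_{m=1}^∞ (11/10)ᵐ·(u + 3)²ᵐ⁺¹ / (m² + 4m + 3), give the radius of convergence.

R = √110/11

By the ratio test, |a_{m+1}/a_m| = [(m² + 4m + 3)/((m+1)² + 4(m+1) + 3)] · 11/10 → 11/10.
Successive powers of (u + 3) differ by 2, so the series converges when |u + 3|² · 11/10 < 1, i.e. |u + 3| < √(10/11). So R = √110/11.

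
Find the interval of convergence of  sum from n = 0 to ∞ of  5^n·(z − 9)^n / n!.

By the ratio test, |a_{n+1}/a_n| = 5 · 1/(n+1) → 0.
Since the limit is 0 < 1 for every z, the series converges on all of ℝ and R = ∞.

(−∞, ∞)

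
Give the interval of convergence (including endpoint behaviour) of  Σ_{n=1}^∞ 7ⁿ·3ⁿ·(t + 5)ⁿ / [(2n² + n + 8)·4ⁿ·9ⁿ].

By the ratio test, |a_{n+1}/a_n| = [(2n² + n + 8)/(2(n+1)² + (n+1) + 8)] · 7·3/(4·9) → 7/12.
Hence the series converges for |t + 5| < 1/(7/12) = 12/7, so the radius of convergence is 12/7.
At t = -23/7: absolute convergence follows by limit comparison with Σ 1/n².
Check t = -47/7: the terms are on the order of 1/n², so the series converges absolutely by comparison with the p-series (p = 2 > 1).

[-47/7, -23/7]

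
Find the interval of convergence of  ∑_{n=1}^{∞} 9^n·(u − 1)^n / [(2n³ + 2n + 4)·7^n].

[2/9, 16/9]

The ratio of consecutive coefficients is [(2n³ + 2n + 4)/(2(n+1)³ + 2(n+1) + 4)] · 9/7 → 9/7.
Hence the series converges for |u − 1| < 1/(9/7) = 7/9, so the radius of convergence is 7/9.
Check u = 16/9: absolute convergence follows by limit comparison with Σ 1/n³.
When u = 2/9, the terms are on the order of 1/n³, so the series converges absolutely by comparison with the p-series (p = 3 > 1).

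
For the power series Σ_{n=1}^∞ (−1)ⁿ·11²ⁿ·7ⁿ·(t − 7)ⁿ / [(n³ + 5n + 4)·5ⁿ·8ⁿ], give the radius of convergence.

By the ratio test, |a_{n+1}/a_n| = [(n³ + 5n + 4)/((n+1)³ + 5(n+1) + 4)] · 121·7/(5·8) → 847/40.
The series converges when 847/40 · |t − 7| < 1, giving R = 40/847.

R = 40/847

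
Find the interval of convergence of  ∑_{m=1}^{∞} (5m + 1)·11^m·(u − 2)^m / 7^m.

(15/11, 29/11)

Apply the ratio test: |a_{m+1}| / |a_m| = [(5(m+1) + 1)/(5m + 1)] · 11/7, which tends to 11/7 as m → ∞.
Thus R = 1/(11/7) = 7/11.
When u = 29/11, the m-th term does not approach 0; divergence by the term test.
Endpoint u = 15/11: the terms have absolute value of order m, which does not tend to 0, so the series diverges by the divergence test.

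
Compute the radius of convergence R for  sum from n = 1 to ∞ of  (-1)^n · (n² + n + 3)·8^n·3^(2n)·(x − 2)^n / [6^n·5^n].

R = 5/12

Apply the ratio test: |a_{n+1}| / |a_n| = [((n+1)² + (n+1) + 3)/(n² + n + 3)] · 8·9/(6·5), which tends to 12/5 as n → ∞.
Hence the series converges for |x − 2| < 1/(12/5) = 5/12, so the radius of convergence is 5/12.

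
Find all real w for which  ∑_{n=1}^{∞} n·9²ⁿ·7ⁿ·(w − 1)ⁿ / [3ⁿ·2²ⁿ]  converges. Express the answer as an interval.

(185/189, 193/189)

Apply the ratio test: |a_{n+1}| / |a_n| = [(n+1)/n] · 81·7/(3·4), which tends to 189/4 as n → ∞.
Convergence for |w − 1| · 189/4 < 1, i.e. |w − 1| < 4/189. So R = 4/189.
Check w = 193/189: the n-th term does not approach 0; divergence by the term test.
Check w = 185/189: the terms do not tend to 0, so the series diverges.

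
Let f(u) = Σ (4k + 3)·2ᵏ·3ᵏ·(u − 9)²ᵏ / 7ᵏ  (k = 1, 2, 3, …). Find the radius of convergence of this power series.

Ratio test: |a_{k+1}/a_k| = [(4(k+1) + 3)/(4k + 3)] · 2·3/7 → 6/7 as k → ∞.
Since the exponent of (u − 9) increases by 2 each term, convergence requires |u − 9|² < 7/6, hence R = √42/6.

R = √42/6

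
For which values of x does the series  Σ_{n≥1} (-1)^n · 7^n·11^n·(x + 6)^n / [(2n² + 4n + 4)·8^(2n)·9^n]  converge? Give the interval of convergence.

[-1038/77, 114/77]

By the ratio test, |a_{n+1}/a_n| = [(2n² + 4n + 4)/(2(n+1)² + 4(n+1) + 4)] · 7·11/(64·9) → 77/576.
Convergence for |x + 6| · 77/576 < 1, i.e. |x + 6| < 576/77. So R = 576/77.
Check x = 114/77: the series is dominated by a constant times Σ 1/n², which converges (p = 2 > 1).
Endpoint x = -1038/77: absolute convergence follows by limit comparison with Σ 1/n².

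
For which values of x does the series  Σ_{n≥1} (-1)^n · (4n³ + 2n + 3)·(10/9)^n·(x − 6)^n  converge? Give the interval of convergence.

Ratio test: |a_{n+1}/a_n| = [(4(n+1)³ + 2(n+1) + 3)/(4n³ + 2n + 3)] · 10/9 → 10/9 as n → ∞.
Convergence for |x − 6| · 10/9 < 1, i.e. |x − 6| < 9/10. So R = 9/10.
When x = 69/10, the n-th term does not approach 0; divergence by the term test.
At x = 51/10: the terms have absolute value of order n³, which does not tend to 0, so the series diverges by the divergence test.

(51/10, 69/10)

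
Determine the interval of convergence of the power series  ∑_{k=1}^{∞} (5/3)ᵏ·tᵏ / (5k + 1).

[-3/5, 3/5)

Apply the ratio test: |a_{k+1}| / |a_k| = [(5k + 1)/(5(k+1) + 1)] · 5/3, which tends to 5/3 as k → ∞.
The series converges when 5/3 · |t| < 1, giving R = 3/5.
Endpoint t = 3/5: the terms behave like c/k; limit comparison with the harmonic series gives divergence.
At t = -3/5: convergence follows from the alternating series test (terms decrease monotonically to 0).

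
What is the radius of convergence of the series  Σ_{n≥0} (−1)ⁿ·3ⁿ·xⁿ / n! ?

The ratio of consecutive coefficients is 3 · 1/(n+1) → 0.
Since the limit is 0 < 1 for every x, the series converges on all of ℝ and R = ∞.

R = ∞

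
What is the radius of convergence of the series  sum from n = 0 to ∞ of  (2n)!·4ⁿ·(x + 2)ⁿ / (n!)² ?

R = 1/16

The ratio of consecutive coefficients is (2n+1)·(2n+2)/(n+1)² · 4 → 16.
The series converges when 16 · |x + 2| < 1, giving R = 1/16.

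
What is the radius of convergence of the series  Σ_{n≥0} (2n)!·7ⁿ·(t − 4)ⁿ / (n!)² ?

By the ratio test, |a_{n+1}/a_n| = (2n+1)·(2n+2)/(n+1)² · 7 → 28.
Convergence for |t − 4| · 28 < 1, i.e. |t − 4| < 1/28. So R = 1/28.

R = 1/28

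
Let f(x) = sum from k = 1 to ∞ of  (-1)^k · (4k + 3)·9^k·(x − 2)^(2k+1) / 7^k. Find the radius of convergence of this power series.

R = √7/3

By the ratio test, |a_{k+1}/a_k| = [(4(k+1) + 3)/(4k + 3)] · 9/7 → 9/7.
Successive powers of (x − 2) differ by 2, so the series converges when |x − 2|² · 9/7 < 1, i.e. |x − 2| < √(7/9). So R = √7/3.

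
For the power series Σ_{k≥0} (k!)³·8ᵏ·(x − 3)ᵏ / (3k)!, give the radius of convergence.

Apply the ratio test: |a_{k+1}| / |a_k| = (k+1)³/[(3k+1)·(3k+2)·(3k+3)] · 8, which tends to 8/27 as k → ∞.
Hence the series converges for |x − 3| < 1/(8/27) = 27/8, so the radius of convergence is 27/8.

R = 27/8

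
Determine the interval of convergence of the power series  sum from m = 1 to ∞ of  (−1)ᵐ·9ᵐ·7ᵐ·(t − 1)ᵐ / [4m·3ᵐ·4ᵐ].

(17/21, 25/21]

Apply the ratio test: |a_{m+1}| / |a_m| = [4m/4(m+1)] · 9·7/(3·4), which tends to 21/4 as m → ∞.
Thus R = 1/(21/4) = 4/21.
Check t = 25/21: convergence follows from the alternating series test (terms decrease monotonically to 0).
At t = 17/21: comparison with the harmonic series Σ 1/m shows the series diverges.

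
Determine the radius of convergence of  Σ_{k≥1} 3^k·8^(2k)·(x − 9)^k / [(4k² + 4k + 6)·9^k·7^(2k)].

R = 147/64

Ratio test: |a_{k+1}/a_k| = [(4k² + 4k + 6)/(4(k+1)² + 4(k+1) + 6)] · 3·64/(9·49) → 64/147 as k → ∞.
Hence the series converges for |x − 9| < 1/(64/147) = 147/64, so the radius of convergence is 147/64.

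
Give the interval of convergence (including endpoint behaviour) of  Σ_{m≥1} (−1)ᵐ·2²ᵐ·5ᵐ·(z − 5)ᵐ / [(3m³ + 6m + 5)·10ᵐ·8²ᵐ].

[-27, 37]

By the ratio test, |a_{m+1}/a_m| = [(3m³ + 6m + 5)/(3(m+1)³ + 6(m+1) + 5)] · 4·5/(10·64) → 1/32.
Hence the series converges for |z − 5| < 1/(1/32) = 32, so the radius of convergence is 32.
Check z = 37: the terms are on the order of 1/m³, so the series converges absolutely by comparison with the p-series (p = 3 > 1).
At z = -27: absolute convergence follows by limit comparison with Σ 1/m³.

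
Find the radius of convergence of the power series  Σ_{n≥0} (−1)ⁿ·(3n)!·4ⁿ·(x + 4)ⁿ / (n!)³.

By the ratio test, |a_{n+1}/a_n| = (3n+1)·(3n+2)·(3n+3)/(n+1)³ · 4 → 108.
Thus R = 1/(108) = 1/108.

R = 1/108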